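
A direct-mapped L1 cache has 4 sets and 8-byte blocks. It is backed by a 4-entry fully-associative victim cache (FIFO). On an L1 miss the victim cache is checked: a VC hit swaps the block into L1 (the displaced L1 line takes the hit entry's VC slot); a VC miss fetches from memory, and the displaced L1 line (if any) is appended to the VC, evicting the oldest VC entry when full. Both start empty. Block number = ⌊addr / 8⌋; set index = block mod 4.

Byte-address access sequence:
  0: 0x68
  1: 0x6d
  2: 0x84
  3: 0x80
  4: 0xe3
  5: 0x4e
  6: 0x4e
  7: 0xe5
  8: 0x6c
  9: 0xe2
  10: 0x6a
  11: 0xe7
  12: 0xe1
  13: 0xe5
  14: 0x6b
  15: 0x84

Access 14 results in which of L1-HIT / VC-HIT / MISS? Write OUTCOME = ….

0: 0x68 (blk 13, set 1) → MISS  vc=[]
1: 0x6d (blk 13, set 1) → L1-HIT  vc=[]
2: 0x84 (blk 16, set 0) → MISS  vc=[]
3: 0x80 (blk 16, set 0) → L1-HIT  vc=[]
4: 0xe3 (blk 28, set 0) → MISS  vc=[16]
5: 0x4e (blk 9, set 1) → MISS  vc=[16, 13]
6: 0x4e (blk 9, set 1) → L1-HIT  vc=[16, 13]
7: 0xe5 (blk 28, set 0) → L1-HIT  vc=[16, 13]
8: 0x6c (blk 13, set 1) → VC-HIT  vc=[16, 9]
9: 0xe2 (blk 28, set 0) → L1-HIT  vc=[16, 9]
10: 0x6a (blk 13, set 1) → L1-HIT  vc=[16, 9]
11: 0xe7 (blk 28, set 0) → L1-HIT  vc=[16, 9]
12: 0xe1 (blk 28, set 0) → L1-HIT  vc=[16, 9]
13: 0xe5 (blk 28, set 0) → L1-HIT  vc=[16, 9]
14: 0x6b (blk 13, set 1) → L1-HIT  vc=[16, 9]
15: 0x84 (blk 16, set 0) → VC-HIT  vc=[28, 9]

OUTCOME = L1-HIT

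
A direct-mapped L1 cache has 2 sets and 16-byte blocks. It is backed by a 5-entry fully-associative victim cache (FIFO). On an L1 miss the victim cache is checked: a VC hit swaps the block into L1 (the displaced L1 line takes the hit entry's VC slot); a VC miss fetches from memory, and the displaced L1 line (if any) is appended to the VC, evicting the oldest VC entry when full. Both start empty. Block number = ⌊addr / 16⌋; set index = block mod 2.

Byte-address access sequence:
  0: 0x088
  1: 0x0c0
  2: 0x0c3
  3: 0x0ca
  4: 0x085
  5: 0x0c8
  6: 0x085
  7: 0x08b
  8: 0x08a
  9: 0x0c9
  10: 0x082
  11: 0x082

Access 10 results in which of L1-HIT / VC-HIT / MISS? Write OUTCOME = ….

OUTCOME = VC-HIT

#0 0x88→b8/s0 MISS; vc=[]
#1 0xc0→b12/s0 MISS; vc=[8]
#2 0xc3→b12/s0 L1-HIT; vc=[8]
#3 0xca→b12/s0 L1-HIT; vc=[8]
#4 0x85→b8/s0 VC-HIT; vc=[12]
#5 0xc8→b12/s0 VC-HIT; vc=[8]
#6 0x85→b8/s0 VC-HIT; vc=[12]
#7 0x8b→b8/s0 L1-HIT; vc=[12]
#8 0x8a→b8/s0 L1-HIT; vc=[12]
#9 0xc9→b12/s0 VC-HIT; vc=[8]
#10 0x82→b8/s0 VC-HIT; vc=[12]
#11 0x82→b8/s0 L1-HIT; vc=[12]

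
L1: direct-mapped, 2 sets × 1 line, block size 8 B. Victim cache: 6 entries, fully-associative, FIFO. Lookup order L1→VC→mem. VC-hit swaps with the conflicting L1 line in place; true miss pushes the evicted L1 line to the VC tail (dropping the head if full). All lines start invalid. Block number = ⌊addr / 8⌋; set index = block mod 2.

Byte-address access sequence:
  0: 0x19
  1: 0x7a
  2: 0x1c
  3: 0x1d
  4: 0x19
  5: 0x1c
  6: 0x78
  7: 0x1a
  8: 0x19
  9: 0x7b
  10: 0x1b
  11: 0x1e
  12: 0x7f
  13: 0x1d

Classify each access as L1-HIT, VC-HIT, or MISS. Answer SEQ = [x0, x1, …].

0: 0x19 (blk 3, set 1) → MISS  vc=[]
1: 0x7a (blk 15, set 1) → MISS  vc=[3]
2: 0x1c (blk 3, set 1) → VC-HIT  vc=[15]
3: 0x1d (blk 3, set 1) → L1-HIT  vc=[15]
4: 0x19 (blk 3, set 1) → L1-HIT  vc=[15]
5: 0x1c (blk 3, set 1) → L1-HIT  vc=[15]
6: 0x78 (blk 15, set 1) → VC-HIT  vc=[3]
7: 0x1a (blk 3, set 1) → VC-HIT  vc=[15]
8: 0x19 (blk 3, set 1) → L1-HIT  vc=[15]
9: 0x7b (blk 15, set 1) → VC-HIT  vc=[3]
10: 0x1b (blk 3, set 1) → VC-HIT  vc=[15]
11: 0x1e (blk 3, set 1) → L1-HIT  vc=[15]
12: 0x7f (blk 15, set 1) → VC-HIT  vc=[3]
13: 0x1d (blk 3, set 1) → VC-HIT  vc=[15]

SEQ = [MISS, MISS, VC-HIT, L1-HIT, L1-HIT, L1-HIT, VC-HIT, VC-HIT, L1-HIT, VC-HIT, VC-HIT, L1-HIT, VC-HIT, VC-HIT]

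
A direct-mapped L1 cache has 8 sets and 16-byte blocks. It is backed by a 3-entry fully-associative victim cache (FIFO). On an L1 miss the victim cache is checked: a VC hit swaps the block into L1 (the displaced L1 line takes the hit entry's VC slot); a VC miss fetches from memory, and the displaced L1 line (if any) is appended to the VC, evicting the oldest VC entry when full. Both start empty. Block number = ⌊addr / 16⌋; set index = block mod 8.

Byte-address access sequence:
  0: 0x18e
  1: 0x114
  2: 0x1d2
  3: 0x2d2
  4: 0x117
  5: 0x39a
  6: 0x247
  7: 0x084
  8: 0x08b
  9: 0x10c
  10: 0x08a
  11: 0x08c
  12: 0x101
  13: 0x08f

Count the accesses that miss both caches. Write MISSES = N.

MISSES = 8

  [0] addr=0x18e blk=24 s=0: MISS | VC []
  [1] addr=0x114 blk=17 s=1: MISS | VC []
  [2] addr=0x1d2 blk=29 s=5: MISS | VC []
  [3] addr=0x2d2 blk=45 s=5: MISS | VC [29]
  [4] addr=0x117 blk=17 s=1: L1-HIT | VC [29]
  [5] addr=0x39a blk=57 s=1: MISS | VC [29, 17]
  [6] addr=0x247 blk=36 s=4: MISS | VC [29, 17]
  [7] addr=0x84 blk=8 s=0: MISS | VC [29, 17, 24]
  [8] addr=0x8b blk=8 s=0: L1-HIT | VC [29, 17, 24]
  [9] addr=0x10c blk=16 s=0: MISS | VC [17, 24, 8]
  [10] addr=0x8a blk=8 s=0: VC-HIT | VC [17, 24, 16]
  [11] addr=0x8c blk=8 s=0: L1-HIT | VC [17, 24, 16]
  [12] addr=0x101 blk=16 s=0: VC-HIT | VC [17, 24, 8]
  [13] addr=0x8f blk=8 s=0: VC-HIT | VC [17, 24, 16]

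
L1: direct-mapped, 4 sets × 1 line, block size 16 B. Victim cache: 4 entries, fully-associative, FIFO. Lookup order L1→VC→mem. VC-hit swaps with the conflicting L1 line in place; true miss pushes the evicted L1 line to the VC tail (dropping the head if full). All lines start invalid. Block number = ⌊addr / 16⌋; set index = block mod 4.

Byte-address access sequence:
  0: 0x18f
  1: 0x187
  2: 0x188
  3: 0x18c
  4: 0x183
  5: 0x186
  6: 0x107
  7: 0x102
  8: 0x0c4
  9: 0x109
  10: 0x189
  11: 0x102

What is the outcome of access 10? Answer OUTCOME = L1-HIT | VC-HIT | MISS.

OUTCOME = VC-HIT

  [0] addr=0x18f blk=24 s=0: MISS | VC []
  [1] addr=0x187 blk=24 s=0: L1-HIT | VC []
  [2] addr=0x188 blk=24 s=0: L1-HIT | VC []
  [3] addr=0x18c blk=24 s=0: L1-HIT | VC []
  [4] addr=0x183 blk=24 s=0: L1-HIT | VC []
  [5] addr=0x186 blk=24 s=0: L1-HIT | VC []
  [6] addr=0x107 blk=16 s=0: MISS | VC [24]
  [7] addr=0x102 blk=16 s=0: L1-HIT | VC [24]
  [8] addr=0xc4 blk=12 s=0: MISS | VC [24, 16]
  [9] addr=0x109 blk=16 s=0: VC-HIT | VC [24, 12]
  [10] addr=0x189 blk=24 s=0: VC-HIT | VC [16, 12]
  [11] addr=0x102 blk=16 s=0: VC-HIT | VC [24, 12]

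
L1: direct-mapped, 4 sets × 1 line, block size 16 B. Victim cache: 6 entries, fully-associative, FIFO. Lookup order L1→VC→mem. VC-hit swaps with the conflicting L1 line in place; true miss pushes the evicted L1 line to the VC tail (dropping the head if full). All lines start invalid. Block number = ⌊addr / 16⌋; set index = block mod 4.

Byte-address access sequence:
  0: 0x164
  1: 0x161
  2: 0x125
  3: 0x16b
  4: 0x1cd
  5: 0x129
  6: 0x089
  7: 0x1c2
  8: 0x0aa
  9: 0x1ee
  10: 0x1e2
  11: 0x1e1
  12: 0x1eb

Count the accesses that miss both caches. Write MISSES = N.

MISSES = 6

0: 0x164 (blk 22, set 2) → MISS  vc=[]
1: 0x161 (blk 22, set 2) → L1-HIT  vc=[]
2: 0x125 (blk 18, set 2) → MISS  vc=[22]
3: 0x16b (blk 22, set 2) → VC-HIT  vc=[18]
4: 0x1cd (blk 28, set 0) → MISS  vc=[18]
5: 0x129 (blk 18, set 2) → VC-HIT  vc=[22]
6: 0x89 (blk 8, set 0) → MISS  vc=[22, 28]
7: 0x1c2 (blk 28, set 0) → VC-HIT  vc=[22, 8]
8: 0xaa (blk 10, set 2) → MISS  vc=[22, 8, 18]
9: 0x1ee (blk 30, set 2) → MISS  vc=[22, 8, 18, 10]
10: 0x1e2 (blk 30, set 2) → L1-HIT  vc=[22, 8, 18, 10]
11: 0x1e1 (blk 30, set 2) → L1-HIT  vc=[22, 8, 18, 10]
12: 0x1eb (blk 30, set 2) → L1-HIT  vc=[22, 8, 18, 10]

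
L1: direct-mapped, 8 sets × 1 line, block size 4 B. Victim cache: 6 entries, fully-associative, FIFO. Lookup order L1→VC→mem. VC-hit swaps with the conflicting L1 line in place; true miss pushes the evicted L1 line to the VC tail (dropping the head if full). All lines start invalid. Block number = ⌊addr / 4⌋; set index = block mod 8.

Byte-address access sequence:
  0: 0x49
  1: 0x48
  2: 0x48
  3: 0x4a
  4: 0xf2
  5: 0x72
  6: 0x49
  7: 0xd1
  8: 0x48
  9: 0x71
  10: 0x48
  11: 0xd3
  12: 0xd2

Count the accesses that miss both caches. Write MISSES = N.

MISSES = 4

0: 0x49 (blk 18, set 2) → MISS  vc=[]
1: 0x48 (blk 18, set 2) → L1-HIT  vc=[]
2: 0x48 (blk 18, set 2) → L1-HIT  vc=[]
3: 0x4a (blk 18, set 2) → L1-HIT  vc=[]
4: 0xf2 (blk 60, set 4) → MISS  vc=[]
5: 0x72 (blk 28, set 4) → MISS  vc=[60]
6: 0x49 (blk 18, set 2) → L1-HIT  vc=[60]
7: 0xd1 (blk 52, set 4) → MISS  vc=[60, 28]
8: 0x48 (blk 18, set 2) → L1-HIT  vc=[60, 28]
9: 0x71 (blk 28, set 4) → VC-HIT  vc=[60, 52]
10: 0x48 (blk 18, set 2) → L1-HIT  vc=[60, 52]
11: 0xd3 (blk 52, set 4) → VC-HIT  vc=[60, 28]
12: 0xd2 (blk 52, set 4) → L1-HIT  vc=[60, 28]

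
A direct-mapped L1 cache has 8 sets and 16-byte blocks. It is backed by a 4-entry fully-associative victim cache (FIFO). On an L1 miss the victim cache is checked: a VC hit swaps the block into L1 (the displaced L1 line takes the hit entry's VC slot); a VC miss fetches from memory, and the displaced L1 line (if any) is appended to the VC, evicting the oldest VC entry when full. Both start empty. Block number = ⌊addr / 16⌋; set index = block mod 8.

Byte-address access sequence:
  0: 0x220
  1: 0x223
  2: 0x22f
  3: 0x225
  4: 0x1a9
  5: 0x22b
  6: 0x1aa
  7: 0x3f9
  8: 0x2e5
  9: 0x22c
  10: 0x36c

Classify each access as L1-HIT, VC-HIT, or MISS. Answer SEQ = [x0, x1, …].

SEQ = [MISS, L1-HIT, L1-HIT, L1-HIT, MISS, VC-HIT, VC-HIT, MISS, MISS, VC-HIT, MISS]

#0 0x220→b34/s2 MISS; vc=[]
#1 0x223→b34/s2 L1-HIT; vc=[]
#2 0x22f→b34/s2 L1-HIT; vc=[]
#3 0x225→b34/s2 L1-HIT; vc=[]
#4 0x1a9→b26/s2 MISS; vc=[34]
#5 0x22b→b34/s2 VC-HIT; vc=[26]
#6 0x1aa→b26/s2 VC-HIT; vc=[34]
#7 0x3f9→b63/s7 MISS; vc=[34]
#8 0x2e5→b46/s6 MISS; vc=[34]
#9 0x22c→b34/s2 VC-HIT; vc=[26]
#10 0x36c→b54/s6 MISS; vc=[26,46]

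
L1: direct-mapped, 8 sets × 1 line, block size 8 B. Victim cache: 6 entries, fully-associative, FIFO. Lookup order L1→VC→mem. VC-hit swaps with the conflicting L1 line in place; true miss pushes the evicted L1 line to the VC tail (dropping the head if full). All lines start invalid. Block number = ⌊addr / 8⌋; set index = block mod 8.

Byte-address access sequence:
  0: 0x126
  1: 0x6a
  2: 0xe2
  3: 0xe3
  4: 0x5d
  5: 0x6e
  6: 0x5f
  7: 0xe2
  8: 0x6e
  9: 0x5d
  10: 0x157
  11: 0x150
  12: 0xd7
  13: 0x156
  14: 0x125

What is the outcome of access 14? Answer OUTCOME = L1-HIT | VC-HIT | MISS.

  [0] addr=0x126 blk=36 s=4: MISS | VC []
  [1] addr=0x6a blk=13 s=5: MISS | VC []
  [2] addr=0xe2 blk=28 s=4: MISS | VC [36]
  [3] addr=0xe3 blk=28 s=4: L1-HIT | VC [36]
  [4] addr=0x5d blk=11 s=3: MISS | VC [36]
  [5] addr=0x6e blk=13 s=5: L1-HIT | VC [36]
  [6] addr=0x5f blk=11 s=3: L1-HIT | VC [36]
  [7] addr=0xe2 blk=28 s=4: L1-HIT | VC [36]
  [8] addr=0x6e blk=13 s=5: L1-HIT | VC [36]
  [9] addr=0x5d blk=11 s=3: L1-HIT | VC [36]
  [10] addr=0x157 blk=42 s=2: MISS | VC [36]
  [11] addr=0x150 blk=42 s=2: L1-HIT | VC [36]
  [12] addr=0xd7 blk=26 s=2: MISS | VC [36, 42]
  [13] addr=0x156 blk=42 s=2: VC-HIT | VC [36, 26]
  [14] addr=0x125 blk=36 s=4: VC-HIT | VC [28, 26]

OUTCOME = VC-HIT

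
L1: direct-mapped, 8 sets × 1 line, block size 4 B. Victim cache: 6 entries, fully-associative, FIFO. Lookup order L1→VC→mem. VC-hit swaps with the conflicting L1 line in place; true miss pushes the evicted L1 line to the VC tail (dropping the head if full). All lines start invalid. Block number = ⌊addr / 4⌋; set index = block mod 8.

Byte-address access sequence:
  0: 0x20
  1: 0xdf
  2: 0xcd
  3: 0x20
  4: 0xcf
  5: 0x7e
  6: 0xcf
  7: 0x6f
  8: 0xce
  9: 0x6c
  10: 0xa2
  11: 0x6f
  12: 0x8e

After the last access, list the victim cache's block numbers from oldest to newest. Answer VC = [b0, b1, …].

  [0] addr=0x20 blk=8 s=0: MISS | VC []
  [1] addr=0xdf blk=55 s=7: MISS | VC []
  [2] addr=0xcd blk=51 s=3: MISS | VC []
  [3] addr=0x20 blk=8 s=0: L1-HIT | VC []
  [4] addr=0xcf blk=51 s=3: L1-HIT | VC []
  [5] addr=0x7e blk=31 s=7: MISS | VC [55]
  [6] addr=0xcf blk=51 s=3: L1-HIT | VC [55]
  [7] addr=0x6f blk=27 s=3: MISS | VC [55, 51]
  [8] addr=0xce blk=51 s=3: VC-HIT | VC [55, 27]
  [9] addr=0x6c blk=27 s=3: VC-HIT | VC [55, 51]
  [10] addr=0xa2 blk=40 s=0: MISS | VC [55, 51, 8]
  [11] addr=0x6f blk=27 s=3: L1-HIT | VC [55, 51, 8]
  [12] addr=0x8e blk=35 s=3: MISS | VC [55, 51, 8, 27]

VC = [55, 51, 8, 27]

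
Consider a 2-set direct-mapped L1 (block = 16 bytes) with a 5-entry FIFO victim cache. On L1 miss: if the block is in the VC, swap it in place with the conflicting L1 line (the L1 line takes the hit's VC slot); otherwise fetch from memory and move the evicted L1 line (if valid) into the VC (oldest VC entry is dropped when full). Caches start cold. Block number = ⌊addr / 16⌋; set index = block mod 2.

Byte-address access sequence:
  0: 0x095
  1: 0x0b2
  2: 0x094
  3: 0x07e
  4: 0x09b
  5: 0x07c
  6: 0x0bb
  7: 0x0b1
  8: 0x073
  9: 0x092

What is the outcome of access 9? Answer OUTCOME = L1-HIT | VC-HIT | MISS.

0: 0x95 (blk 9, set 1) → MISS  vc=[]
1: 0xb2 (blk 11, set 1) → MISS  vc=[9]
2: 0x94 (blk 9, set 1) → VC-HIT  vc=[11]
3: 0x7e (blk 7, set 1) → MISS  vc=[11, 9]
4: 0x9b (blk 9, set 1) → VC-HIT  vc=[11, 7]
5: 0x7c (blk 7, set 1) → VC-HIT  vc=[11, 9]
6: 0xbb (blk 11, set 1) → VC-HIT  vc=[7, 9]
7: 0xb1 (blk 11, set 1) → L1-HIT  vc=[7, 9]
8: 0x73 (blk 7, set 1) → VC-HIT  vc=[11, 9]
9: 0x92 (blk 9, set 1) → VC-HIT  vc=[11, 7]

OUTCOME = VC-HIT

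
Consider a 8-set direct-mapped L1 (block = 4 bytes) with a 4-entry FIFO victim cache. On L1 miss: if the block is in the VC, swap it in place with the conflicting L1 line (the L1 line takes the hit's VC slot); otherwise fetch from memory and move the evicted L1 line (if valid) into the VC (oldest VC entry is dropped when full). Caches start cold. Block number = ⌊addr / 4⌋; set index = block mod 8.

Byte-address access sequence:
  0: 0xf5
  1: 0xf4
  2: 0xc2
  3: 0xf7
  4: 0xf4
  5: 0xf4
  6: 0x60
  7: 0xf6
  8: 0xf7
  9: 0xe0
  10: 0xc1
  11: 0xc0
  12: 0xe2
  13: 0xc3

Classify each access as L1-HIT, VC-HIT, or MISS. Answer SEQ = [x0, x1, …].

  [0] addr=0xf5 blk=61 s=5: MISS | VC []
  [1] addr=0xf4 blk=61 s=5: L1-HIT | VC []
  [2] addr=0xc2 blk=48 s=0: MISS | VC []
  [3] addr=0xf7 blk=61 s=5: L1-HIT | VC []
  [4] addr=0xf4 blk=61 s=5: L1-HIT | VC []
  [5] addr=0xf4 blk=61 s=5: L1-HIT | VC []
  [6] addr=0x60 blk=24 s=0: MISS | VC [48]
  [7] addr=0xf6 blk=61 s=5: L1-HIT | VC [48]
  [8] addr=0xf7 blk=61 s=5: L1-HIT | VC [48]
  [9] addr=0xe0 blk=56 s=0: MISS | VC [48, 24]
  [10] addr=0xc1 blk=48 s=0: VC-HIT | VC [56, 24]
  [11] addr=0xc0 blk=48 s=0: L1-HIT | VC [56, 24]
  [12] addr=0xe2 blk=56 s=0: VC-HIT | VC [48, 24]
  [13] addr=0xc3 blk=48 s=0: VC-HIT | VC [56, 24]

SEQ = [MISS, L1-HIT, MISS, L1-HIT, L1-HIT, L1-HIT, MISS, L1-HIT, L1-HIT, MISS, VC-HIT, L1-HIT, VC-HIT, VC-HIT]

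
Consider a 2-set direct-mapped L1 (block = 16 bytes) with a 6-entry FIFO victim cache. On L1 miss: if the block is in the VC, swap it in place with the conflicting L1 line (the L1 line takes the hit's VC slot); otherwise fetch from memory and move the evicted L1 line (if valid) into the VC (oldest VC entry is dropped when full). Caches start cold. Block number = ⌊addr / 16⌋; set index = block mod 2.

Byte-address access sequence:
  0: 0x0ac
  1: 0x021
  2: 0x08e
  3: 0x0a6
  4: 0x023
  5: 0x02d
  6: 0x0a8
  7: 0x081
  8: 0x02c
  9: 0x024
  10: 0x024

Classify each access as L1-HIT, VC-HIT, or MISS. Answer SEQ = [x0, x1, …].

SEQ = [MISS, MISS, MISS, VC-HIT, VC-HIT, L1-HIT, VC-HIT, VC-HIT, VC-HIT, L1-HIT, L1-HIT]

#0 0xac→b10/s0 MISS; vc=[]
#1 0x21→b2/s0 MISS; vc=[10]
#2 0x8e→b8/s0 MISS; vc=[10,2]
#3 0xa6→b10/s0 VC-HIT; vc=[8,2]
#4 0x23→b2/s0 VC-HIT; vc=[8,10]
#5 0x2d→b2/s0 L1-HIT; vc=[8,10]
#6 0xa8→b10/s0 VC-HIT; vc=[8,2]
#7 0x81→b8/s0 VC-HIT; vc=[10,2]
#8 0x2c→b2/s0 VC-HIT; vc=[10,8]
#9 0x24→b2/s0 L1-HIT; vc=[10,8]
#10 0x24→b2/s0 L1-HIT; vc=[10,8]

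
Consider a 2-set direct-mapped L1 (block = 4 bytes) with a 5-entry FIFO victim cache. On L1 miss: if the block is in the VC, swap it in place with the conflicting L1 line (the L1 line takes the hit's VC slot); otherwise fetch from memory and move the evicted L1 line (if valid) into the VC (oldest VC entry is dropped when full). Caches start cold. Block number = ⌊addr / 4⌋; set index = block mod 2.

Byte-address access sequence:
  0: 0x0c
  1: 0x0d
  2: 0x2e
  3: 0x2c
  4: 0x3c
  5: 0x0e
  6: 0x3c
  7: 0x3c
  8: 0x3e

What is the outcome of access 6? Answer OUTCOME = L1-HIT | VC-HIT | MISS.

  [0] addr=0xc blk=3 s=1: MISS | VC []
  [1] addr=0xd blk=3 s=1: L1-HIT | VC []
  [2] addr=0x2e blk=11 s=1: MISS | VC [3]
  [3] addr=0x2c blk=11 s=1: L1-HIT | VC [3]
  [4] addr=0x3c blk=15 s=1: MISS | VC [3, 11]
  [5] addr=0xe blk=3 s=1: VC-HIT | VC [15, 11]
  [6] addr=0x3c blk=15 s=1: VC-HIT | VC [3, 11]
  [7] addr=0x3c blk=15 s=1: L1-HIT | VC [3, 11]
  [8] addr=0x3e blk=15 s=1: L1-HIT | VC [3, 11]

OUTCOME = VC-HIT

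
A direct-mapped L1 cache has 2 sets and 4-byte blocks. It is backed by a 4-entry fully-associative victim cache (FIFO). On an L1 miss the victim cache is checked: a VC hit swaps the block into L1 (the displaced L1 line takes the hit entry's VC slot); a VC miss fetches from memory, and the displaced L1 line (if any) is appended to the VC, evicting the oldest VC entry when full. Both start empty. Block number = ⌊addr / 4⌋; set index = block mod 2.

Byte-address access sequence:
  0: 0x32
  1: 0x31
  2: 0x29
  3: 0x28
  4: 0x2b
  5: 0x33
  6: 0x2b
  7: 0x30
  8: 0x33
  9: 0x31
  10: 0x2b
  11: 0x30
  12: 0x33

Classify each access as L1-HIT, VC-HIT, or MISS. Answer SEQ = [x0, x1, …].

SEQ = [MISS, L1-HIT, MISS, L1-HIT, L1-HIT, VC-HIT, VC-HIT, VC-HIT, L1-HIT, L1-HIT, VC-HIT, VC-HIT, L1-HIT]

0: 0x32 (blk 12, set 0) → MISS  vc=[]
1: 0x31 (blk 12, set 0) → L1-HIT  vc=[]
2: 0x29 (blk 10, set 0) → MISS  vc=[12]
3: 0x28 (blk 10, set 0) → L1-HIT  vc=[12]
4: 0x2b (blk 10, set 0) → L1-HIT  vc=[12]
5: 0x33 (blk 12, set 0) → VC-HIT  vc=[10]
6: 0x2b (blk 10, set 0) → VC-HIT  vc=[12]
7: 0x30 (blk 12, set 0) → VC-HIT  vc=[10]
8: 0x33 (blk 12, set 0) → L1-HIT  vc=[10]
9: 0x31 (blk 12, set 0) → L1-HIT  vc=[10]
10: 0x2b (blk 10, set 0) → VC-HIT  vc=[12]
11: 0x30 (blk 12, set 0) → VC-HIT  vc=[10]
12: 0x33 (blk 12, set 0) → L1-HIT  vc=[10]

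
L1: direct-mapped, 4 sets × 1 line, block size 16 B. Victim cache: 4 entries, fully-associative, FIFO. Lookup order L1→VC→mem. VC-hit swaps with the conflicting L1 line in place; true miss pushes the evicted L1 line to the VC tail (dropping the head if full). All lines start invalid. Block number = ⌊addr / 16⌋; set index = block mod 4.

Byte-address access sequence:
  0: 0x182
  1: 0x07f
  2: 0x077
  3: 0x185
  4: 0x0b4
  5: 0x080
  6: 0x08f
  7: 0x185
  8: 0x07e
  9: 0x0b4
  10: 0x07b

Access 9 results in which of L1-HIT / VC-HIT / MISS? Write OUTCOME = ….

OUTCOME = VC-HIT

#0 0x182→b24/s0 MISS; vc=[]
#1 0x7f→b7/s3 MISS; vc=[]
#2 0x77→b7/s3 L1-HIT; vc=[]
#3 0x185→b24/s0 L1-HIT; vc=[]
#4 0xb4→b11/s3 MISS; vc=[7]
#5 0x80→b8/s0 MISS; vc=[7,24]
#6 0x8f→b8/s0 L1-HIT; vc=[7,24]
#7 0x185→b24/s0 VC-HIT; vc=[7,8]
#8 0x7e→b7/s3 VC-HIT; vc=[11,8]
#9 0xb4→b11/s3 VC-HIT; vc=[7,8]
#10 0x7b→b7/s3 VC-HIT; vc=[11,8]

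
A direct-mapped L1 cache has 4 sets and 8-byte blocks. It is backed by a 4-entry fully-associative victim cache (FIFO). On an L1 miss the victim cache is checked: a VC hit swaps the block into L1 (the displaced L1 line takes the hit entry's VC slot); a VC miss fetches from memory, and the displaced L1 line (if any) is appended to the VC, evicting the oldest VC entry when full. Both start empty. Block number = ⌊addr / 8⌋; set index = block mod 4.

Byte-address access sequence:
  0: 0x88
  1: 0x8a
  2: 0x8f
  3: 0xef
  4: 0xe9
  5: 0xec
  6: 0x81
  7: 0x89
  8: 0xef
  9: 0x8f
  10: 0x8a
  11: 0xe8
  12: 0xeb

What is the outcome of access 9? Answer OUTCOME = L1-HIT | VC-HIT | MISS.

#0 0x88→b17/s1 MISS; vc=[]
#1 0x8a→b17/s1 L1-HIT; vc=[]
#2 0x8f→b17/s1 L1-HIT; vc=[]
#3 0xef→b29/s1 MISS; vc=[17]
#4 0xe9→b29/s1 L1-HIT; vc=[17]
#5 0xec→b29/s1 L1-HIT; vc=[17]
#6 0x81→b16/s0 MISS; vc=[17]
#7 0x89→b17/s1 VC-HIT; vc=[29]
#8 0xef→b29/s1 VC-HIT; vc=[17]
#9 0x8f→b17/s1 VC-HIT; vc=[29]
#10 0x8a→b17/s1 L1-HIT; vc=[29]
#11 0xe8→b29/s1 VC-HIT; vc=[17]
#12 0xeb→b29/s1 L1-HIT; vc=[17]

OUTCOME = VC-HIT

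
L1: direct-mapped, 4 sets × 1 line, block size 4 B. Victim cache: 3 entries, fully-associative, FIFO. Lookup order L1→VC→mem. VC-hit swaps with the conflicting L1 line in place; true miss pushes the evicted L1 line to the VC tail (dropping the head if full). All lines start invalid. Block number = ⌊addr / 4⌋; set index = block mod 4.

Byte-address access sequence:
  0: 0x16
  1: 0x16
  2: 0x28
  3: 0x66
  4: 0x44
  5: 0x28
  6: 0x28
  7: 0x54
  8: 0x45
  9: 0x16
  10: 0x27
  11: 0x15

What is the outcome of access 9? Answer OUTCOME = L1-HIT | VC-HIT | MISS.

#0 0x16→b5/s1 MISS; vc=[]
#1 0x16→b5/s1 L1-HIT; vc=[]
#2 0x28→b10/s2 MISS; vc=[]
#3 0x66→b25/s1 MISS; vc=[5]
#4 0x44→b17/s1 MISS; vc=[5,25]
#5 0x28→b10/s2 L1-HIT; vc=[5,25]
#6 0x28→b10/s2 L1-HIT; vc=[5,25]
#7 0x54→b21/s1 MISS; vc=[5,25,17]
#8 0x45→b17/s1 VC-HIT; vc=[5,25,21]
#9 0x16→b5/s1 VC-HIT; vc=[17,25,21]
#10 0x27→b9/s1 MISS; vc=[25,21,5]
#11 0x15→b5/s1 VC-HIT; vc=[25,21,9]

OUTCOME = VC-HIT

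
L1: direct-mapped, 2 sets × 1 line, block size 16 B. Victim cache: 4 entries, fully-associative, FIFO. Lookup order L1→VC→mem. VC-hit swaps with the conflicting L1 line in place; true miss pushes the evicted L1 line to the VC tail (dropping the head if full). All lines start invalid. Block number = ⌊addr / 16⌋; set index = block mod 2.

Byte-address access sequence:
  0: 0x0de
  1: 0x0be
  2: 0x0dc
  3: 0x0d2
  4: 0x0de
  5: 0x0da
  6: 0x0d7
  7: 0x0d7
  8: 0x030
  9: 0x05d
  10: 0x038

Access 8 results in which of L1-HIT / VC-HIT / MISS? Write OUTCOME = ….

#0 0xde→b13/s1 MISS; vc=[]
#1 0xbe→b11/s1 MISS; vc=[13]
#2 0xdc→b13/s1 VC-HIT; vc=[11]
#3 0xd2→b13/s1 L1-HIT; vc=[11]
#4 0xde→b13/s1 L1-HIT; vc=[11]
#5 0xda→b13/s1 L1-HIT; vc=[11]
#6 0xd7→b13/s1 L1-HIT; vc=[11]
#7 0xd7→b13/s1 L1-HIT; vc=[11]
#8 0x30→b3/s1 MISS; vc=[11,13]
#9 0x5d→b5/s1 MISS; vc=[11,13,3]
#10 0x38→b3/s1 VC-HIT; vc=[11,13,5]

OUTCOME = MISS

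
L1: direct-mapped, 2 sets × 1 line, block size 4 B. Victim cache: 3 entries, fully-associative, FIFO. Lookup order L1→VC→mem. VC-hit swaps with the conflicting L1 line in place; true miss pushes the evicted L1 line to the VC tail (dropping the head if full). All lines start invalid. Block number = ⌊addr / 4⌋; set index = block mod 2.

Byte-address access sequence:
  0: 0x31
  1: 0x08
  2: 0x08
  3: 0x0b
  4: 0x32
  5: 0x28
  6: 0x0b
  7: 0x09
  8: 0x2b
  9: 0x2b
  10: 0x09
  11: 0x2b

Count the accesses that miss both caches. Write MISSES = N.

0: 0x31 (blk 12, set 0) → MISS  vc=[]
1: 0x8 (blk 2, set 0) → MISS  vc=[12]
2: 0x8 (blk 2, set 0) → L1-HIT  vc=[12]
3: 0xb (blk 2, set 0) → L1-HIT  vc=[12]
4: 0x32 (blk 12, set 0) → VC-HIT  vc=[2]
5: 0x28 (blk 10, set 0) → MISS  vc=[2, 12]
6: 0xb (blk 2, set 0) → VC-HIT  vc=[10, 12]
7: 0x9 (blk 2, set 0) → L1-HIT  vc=[10, 12]
8: 0x2b (blk 10, set 0) → VC-HIT  vc=[2, 12]
9: 0x2b (blk 10, set 0) → L1-HIT  vc=[2, 12]
10: 0x9 (blk 2, set 0) → VC-HIT  vc=[10, 12]
11: 0x2b (blk 10, set 0) → VC-HIT  vc=[2, 12]

MISSES = 3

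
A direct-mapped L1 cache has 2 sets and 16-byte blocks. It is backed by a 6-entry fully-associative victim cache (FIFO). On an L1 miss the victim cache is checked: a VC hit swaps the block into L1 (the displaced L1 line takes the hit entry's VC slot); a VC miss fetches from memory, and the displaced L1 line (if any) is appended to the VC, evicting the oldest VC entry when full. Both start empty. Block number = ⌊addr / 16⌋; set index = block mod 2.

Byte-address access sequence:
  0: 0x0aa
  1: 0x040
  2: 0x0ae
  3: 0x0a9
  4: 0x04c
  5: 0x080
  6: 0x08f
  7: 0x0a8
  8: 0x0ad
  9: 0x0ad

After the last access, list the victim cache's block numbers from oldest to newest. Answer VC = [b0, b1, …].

#0 0xaa→b10/s0 MISS; vc=[]
#1 0x40→b4/s0 MISS; vc=[10]
#2 0xae→b10/s0 VC-HIT; vc=[4]
#3 0xa9→b10/s0 L1-HIT; vc=[4]
#4 0x4c→b4/s0 VC-HIT; vc=[10]
#5 0x80→b8/s0 MISS; vc=[10,4]
#6 0x8f→b8/s0 L1-HIT; vc=[10,4]
#7 0xa8→b10/s0 VC-HIT; vc=[8,4]
#8 0xad→b10/s0 L1-HIT; vc=[8,4]
#9 0xad→b10/s0 L1-HIT; vc=[8,4]

VC = [8, 4]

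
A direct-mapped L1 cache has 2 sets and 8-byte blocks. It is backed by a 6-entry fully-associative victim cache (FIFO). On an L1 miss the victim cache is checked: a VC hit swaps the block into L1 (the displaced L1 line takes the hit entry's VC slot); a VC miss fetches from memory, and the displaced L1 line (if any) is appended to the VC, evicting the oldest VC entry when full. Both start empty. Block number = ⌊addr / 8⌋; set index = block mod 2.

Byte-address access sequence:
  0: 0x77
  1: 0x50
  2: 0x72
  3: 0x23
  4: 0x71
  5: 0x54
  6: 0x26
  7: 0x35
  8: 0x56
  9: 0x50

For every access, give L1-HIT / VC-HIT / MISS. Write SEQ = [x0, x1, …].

SEQ = [MISS, MISS, VC-HIT, MISS, VC-HIT, VC-HIT, VC-HIT, MISS, VC-HIT, L1-HIT]

0: 0x77 (blk 14, set 0) → MISS  vc=[]
1: 0x50 (blk 10, set 0) → MISS  vc=[14]
2: 0x72 (blk 14, set 0) → VC-HIT  vc=[10]
3: 0x23 (blk 4, set 0) → MISS  vc=[10, 14]
4: 0x71 (blk 14, set 0) → VC-HIT  vc=[10, 4]
5: 0x54 (blk 10, set 0) → VC-HIT  vc=[14, 4]
6: 0x26 (blk 4, set 0) → VC-HIT  vc=[14, 10]
7: 0x35 (blk 6, set 0) → MISS  vc=[14, 10, 4]
8: 0x56 (blk 10, set 0) → VC-HIT  vc=[14, 6, 4]
9: 0x50 (blk 10, set 0) → L1-HIT  vc=[14, 6, 4]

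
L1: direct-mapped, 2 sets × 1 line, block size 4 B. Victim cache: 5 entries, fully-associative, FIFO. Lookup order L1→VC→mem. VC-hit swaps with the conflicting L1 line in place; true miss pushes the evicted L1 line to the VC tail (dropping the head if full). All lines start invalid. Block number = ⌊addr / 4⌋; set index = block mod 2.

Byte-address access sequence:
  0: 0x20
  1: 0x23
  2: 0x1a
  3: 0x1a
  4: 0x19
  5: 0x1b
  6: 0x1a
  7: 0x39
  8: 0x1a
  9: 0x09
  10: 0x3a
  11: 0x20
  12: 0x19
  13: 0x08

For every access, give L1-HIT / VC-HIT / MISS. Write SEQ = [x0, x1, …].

#0 0x20→b8/s0 MISS; vc=[]
#1 0x23→b8/s0 L1-HIT; vc=[]
#2 0x1a→b6/s0 MISS; vc=[8]
#3 0x1a→b6/s0 L1-HIT; vc=[8]
#4 0x19→b6/s0 L1-HIT; vc=[8]
#5 0x1b→b6/s0 L1-HIT; vc=[8]
#6 0x1a→b6/s0 L1-HIT; vc=[8]
#7 0x39→b14/s0 MISS; vc=[8,6]
#8 0x1a→b6/s0 VC-HIT; vc=[8,14]
#9 0x9→b2/s0 MISS; vc=[8,14,6]
#10 0x3a→b14/s0 VC-HIT; vc=[8,2,6]
#11 0x20→b8/s0 VC-HIT; vc=[14,2,6]
#12 0x19→b6/s0 VC-HIT; vc=[14,2,8]
#13 0x8→b2/s0 VC-HIT; vc=[14,6,8]

SEQ = [MISS, L1-HIT, MISS, L1-HIT, L1-HIT, L1-HIT, L1-HIT, MISS, VC-HIT, MISS, VC-HIT, VC-HIT, VC-HIT, VC-HIT]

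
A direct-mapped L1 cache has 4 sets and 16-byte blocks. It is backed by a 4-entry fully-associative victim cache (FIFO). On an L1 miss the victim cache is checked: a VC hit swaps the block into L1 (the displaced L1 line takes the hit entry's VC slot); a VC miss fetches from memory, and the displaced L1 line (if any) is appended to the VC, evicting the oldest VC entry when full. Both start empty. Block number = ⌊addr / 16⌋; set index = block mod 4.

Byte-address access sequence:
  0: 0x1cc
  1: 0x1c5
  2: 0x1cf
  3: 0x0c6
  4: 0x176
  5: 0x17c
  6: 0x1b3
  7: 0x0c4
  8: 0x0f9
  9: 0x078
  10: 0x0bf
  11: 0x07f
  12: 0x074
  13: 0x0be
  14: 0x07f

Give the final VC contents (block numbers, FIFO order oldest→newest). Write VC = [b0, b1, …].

VC = [23, 27, 15, 11]

  [0] addr=0x1cc blk=28 s=0: MISS | VC []
  [1] addr=0x1c5 blk=28 s=0: L1-HIT | VC []
  [2] addr=0x1cf blk=28 s=0: L1-HIT | VC []
  [3] addr=0xc6 blk=12 s=0: MISS | VC [28]
  [4] addr=0x176 blk=23 s=3: MISS | VC [28]
  [5] addr=0x17c blk=23 s=3: L1-HIT | VC [28]
  [6] addr=0x1b3 blk=27 s=3: MISS | VC [28, 23]
  [7] addr=0xc4 blk=12 s=0: L1-HIT | VC [28, 23]
  [8] addr=0xf9 blk=15 s=3: MISS | VC [28, 23, 27]
  [9] addr=0x78 blk=7 s=3: MISS | VC [28, 23, 27, 15]
  [10] addr=0xbf blk=11 s=3: MISS | VC [23, 27, 15, 7]
  [11] addr=0x7f blk=7 s=3: VC-HIT | VC [23, 27, 15, 11]
  [12] addr=0x74 blk=7 s=3: L1-HIT | VC [23, 27, 15, 11]
  [13] addr=0xbe blk=11 s=3: VC-HIT | VC [23, 27, 15, 7]
  [14] addr=0x7f blk=7 s=3: VC-HIT | VC [23, 27, 15, 11]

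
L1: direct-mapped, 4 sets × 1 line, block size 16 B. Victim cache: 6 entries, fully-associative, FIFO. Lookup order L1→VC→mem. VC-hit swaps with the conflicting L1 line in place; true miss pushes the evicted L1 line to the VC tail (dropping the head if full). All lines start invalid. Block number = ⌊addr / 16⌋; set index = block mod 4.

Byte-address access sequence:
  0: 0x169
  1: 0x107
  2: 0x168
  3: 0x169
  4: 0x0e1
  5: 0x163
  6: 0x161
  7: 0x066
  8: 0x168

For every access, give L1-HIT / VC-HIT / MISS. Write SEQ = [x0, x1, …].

SEQ = [MISS, MISS, L1-HIT, L1-HIT, MISS, VC-HIT, L1-HIT, MISS, VC-HIT]

  [0] addr=0x169 blk=22 s=2: MISS | VC []
  [1] addr=0x107 blk=16 s=0: MISS | VC []
  [2] addr=0x168 blk=22 s=2: L1-HIT | VC []
  [3] addr=0x169 blk=22 s=2: L1-HIT | VC []
  [4] addr=0xe1 blk=14 s=2: MISS | VC [22]
  [5] addr=0x163 blk=22 s=2: VC-HIT | VC [14]
  [6] addr=0x161 blk=22 s=2: L1-HIT | VC [14]
  [7] addr=0x66 blk=6 s=2: MISS | VC [14, 22]
  [8] addr=0x168 blk=22 s=2: VC-HIT | VC [14, 6]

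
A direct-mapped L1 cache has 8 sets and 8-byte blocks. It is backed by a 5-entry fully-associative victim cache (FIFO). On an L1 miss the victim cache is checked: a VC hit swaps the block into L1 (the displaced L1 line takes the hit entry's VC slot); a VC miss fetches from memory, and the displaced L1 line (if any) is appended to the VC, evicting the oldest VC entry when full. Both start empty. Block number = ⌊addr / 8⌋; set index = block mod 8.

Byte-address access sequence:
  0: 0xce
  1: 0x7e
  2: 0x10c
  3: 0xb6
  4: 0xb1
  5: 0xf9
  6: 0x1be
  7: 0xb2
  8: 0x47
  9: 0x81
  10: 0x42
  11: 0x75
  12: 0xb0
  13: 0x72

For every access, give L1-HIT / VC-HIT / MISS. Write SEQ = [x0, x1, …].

0: 0xce (blk 25, set 1) → MISS  vc=[]
1: 0x7e (blk 15, set 7) → MISS  vc=[]
2: 0x10c (blk 33, set 1) → MISS  vc=[25]
3: 0xb6 (blk 22, set 6) → MISS  vc=[25]
4: 0xb1 (blk 22, set 6) → L1-HIT  vc=[25]
5: 0xf9 (blk 31, set 7) → MISS  vc=[25, 15]
6: 0x1be (blk 55, set 7) → MISS  vc=[25, 15, 31]
7: 0xb2 (blk 22, set 6) → L1-HIT  vc=[25, 15, 31]
8: 0x47 (blk 8, set 0) → MISS  vc=[25, 15, 31]
9: 0x81 (blk 16, set 0) → MISS  vc=[25, 15, 31, 8]
10: 0x42 (blk 8, set 0) → VC-HIT  vc=[25, 15, 31, 16]
11: 0x75 (blk 14, set 6) → MISS  vc=[25, 15, 31, 16, 22]
12: 0xb0 (blk 22, set 6) → VC-HIT  vc=[25, 15, 31, 16, 14]
13: 0x72 (blk 14, set 6) → VC-HIT  vc=[25, 15, 31, 16, 22]

SEQ = [MISS, MISS, MISS, MISS, L1-HIT, MISS, MISS, L1-HIT, MISS, MISS, VC-HIT, MISS, VC-HIT, VC-HIT]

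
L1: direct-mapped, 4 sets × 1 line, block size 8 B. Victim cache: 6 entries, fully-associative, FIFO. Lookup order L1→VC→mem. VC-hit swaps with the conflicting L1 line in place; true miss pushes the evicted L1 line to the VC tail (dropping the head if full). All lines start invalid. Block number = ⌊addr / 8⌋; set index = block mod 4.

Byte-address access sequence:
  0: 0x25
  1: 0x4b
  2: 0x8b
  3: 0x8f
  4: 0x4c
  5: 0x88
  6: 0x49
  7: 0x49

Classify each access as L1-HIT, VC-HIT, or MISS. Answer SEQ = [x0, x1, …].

SEQ = [MISS, MISS, MISS, L1-HIT, VC-HIT, VC-HIT, VC-HIT, L1-HIT]

#0 0x25→b4/s0 MISS; vc=[]
#1 0x4b→b9/s1 MISS; vc=[]
#2 0x8b→b17/s1 MISS; vc=[9]
#3 0x8f→b17/s1 L1-HIT; vc=[9]
#4 0x4c→b9/s1 VC-HIT; vc=[17]
#5 0x88→b17/s1 VC-HIT; vc=[9]
#6 0x49→b9/s1 VC-HIT; vc=[17]
#7 0x49→b9/s1 L1-HIT; vc=[17]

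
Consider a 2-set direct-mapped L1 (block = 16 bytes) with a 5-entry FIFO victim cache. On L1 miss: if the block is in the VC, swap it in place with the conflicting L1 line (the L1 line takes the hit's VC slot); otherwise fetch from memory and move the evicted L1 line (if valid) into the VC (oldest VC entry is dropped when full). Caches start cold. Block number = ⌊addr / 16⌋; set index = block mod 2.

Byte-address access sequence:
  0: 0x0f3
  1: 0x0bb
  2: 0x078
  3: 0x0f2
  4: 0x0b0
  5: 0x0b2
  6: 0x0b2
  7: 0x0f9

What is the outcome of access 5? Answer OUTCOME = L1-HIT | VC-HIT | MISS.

  [0] addr=0xf3 blk=15 s=1: MISS | VC []
  [1] addr=0xbb blk=11 s=1: MISS | VC [15]
  [2] addr=0x78 blk=7 s=1: MISS | VC [15, 11]
  [3] addr=0xf2 blk=15 s=1: VC-HIT | VC [7, 11]
  [4] addr=0xb0 blk=11 s=1: VC-HIT | VC [7, 15]
  [5] addr=0xb2 blk=11 s=1: L1-HIT | VC [7, 15]
  [6] addr=0xb2 blk=11 s=1: L1-HIT | VC [7, 15]
  [7] addr=0xf9 blk=15 s=1: VC-HIT | VC [7, 11]

OUTCOME = L1-HIT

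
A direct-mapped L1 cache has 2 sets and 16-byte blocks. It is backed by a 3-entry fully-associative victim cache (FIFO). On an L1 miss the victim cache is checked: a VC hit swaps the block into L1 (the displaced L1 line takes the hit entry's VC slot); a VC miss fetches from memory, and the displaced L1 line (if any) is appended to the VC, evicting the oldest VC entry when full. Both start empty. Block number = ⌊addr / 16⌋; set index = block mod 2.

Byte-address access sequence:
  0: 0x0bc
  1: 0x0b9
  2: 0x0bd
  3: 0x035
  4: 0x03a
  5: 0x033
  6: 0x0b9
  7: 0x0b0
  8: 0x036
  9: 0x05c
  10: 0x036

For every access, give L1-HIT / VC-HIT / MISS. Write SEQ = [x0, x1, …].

0: 0xbc (blk 11, set 1) → MISS  vc=[]
1: 0xb9 (blk 11, set 1) → L1-HIT  vc=[]
2: 0xbd (blk 11, set 1) → L1-HIT  vc=[]
3: 0x35 (blk 3, set 1) → MISS  vc=[11]
4: 0x3a (blk 3, set 1) → L1-HIT  vc=[11]
5: 0x33 (blk 3, set 1) → L1-HIT  vc=[11]
6: 0xb9 (blk 11, set 1) → VC-HIT  vc=[3]
7: 0xb0 (blk 11, set 1) → L1-HIT  vc=[3]
8: 0x36 (blk 3, set 1) → VC-HIT  vc=[11]
9: 0x5c (blk 5, set 1) → MISS  vc=[11, 3]
10: 0x36 (blk 3, set 1) → VC-HIT  vc=[11, 5]

SEQ = [MISS, L1-HIT, L1-HIT, MISS, L1-HIT, L1-HIT, VC-HIT, L1-HIT, VC-HIT, MISS, VC-HIT]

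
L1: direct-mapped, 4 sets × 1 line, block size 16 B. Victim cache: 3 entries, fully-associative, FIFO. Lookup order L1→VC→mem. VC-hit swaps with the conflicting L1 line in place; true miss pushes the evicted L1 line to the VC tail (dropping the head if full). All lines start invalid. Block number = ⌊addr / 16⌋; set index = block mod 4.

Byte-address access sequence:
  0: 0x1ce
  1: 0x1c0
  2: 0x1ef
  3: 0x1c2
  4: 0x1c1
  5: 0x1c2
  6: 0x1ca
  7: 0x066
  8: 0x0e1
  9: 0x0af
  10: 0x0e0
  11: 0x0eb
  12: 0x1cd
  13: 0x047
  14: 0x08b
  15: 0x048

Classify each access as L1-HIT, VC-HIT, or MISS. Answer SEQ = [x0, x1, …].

SEQ = [MISS, L1-HIT, MISS, L1-HIT, L1-HIT, L1-HIT, L1-HIT, MISS, MISS, MISS, VC-HIT, L1-HIT, L1-HIT, MISS, MISS, VC-HIT]

0: 0x1ce (blk 28, set 0) → MISS  vc=[]
1: 0x1c0 (blk 28, set 0) → L1-HIT  vc=[]
2: 0x1ef (blk 30, set 2) → MISS  vc=[]
3: 0x1c2 (blk 28, set 0) → L1-HIT  vc=[]
4: 0x1c1 (blk 28, set 0) → L1-HIT  vc=[]
5: 0x1c2 (blk 28, set 0) → L1-HIT  vc=[]
6: 0x1ca (blk 28, set 0) → L1-HIT  vc=[]
7: 0x66 (blk 6, set 2) → MISS  vc=[30]
8: 0xe1 (blk 14, set 2) → MISS  vc=[30, 6]
9: 0xaf (blk 10, set 2) → MISS  vc=[30, 6, 14]
10: 0xe0 (blk 14, set 2) → VC-HIT  vc=[30, 6, 10]
11: 0xeb (blk 14, set 2) → L1-HIT  vc=[30, 6, 10]
12: 0x1cd (blk 28, set 0) → L1-HIT  vc=[30, 6, 10]
13: 0x47 (blk 4, set 0) → MISS  vc=[6, 10, 28]
14: 0x8b (blk 8, set 0) → MISS  vc=[10, 28, 4]
15: 0x48 (blk 4, set 0) → VC-HIT  vc=[10, 28, 8]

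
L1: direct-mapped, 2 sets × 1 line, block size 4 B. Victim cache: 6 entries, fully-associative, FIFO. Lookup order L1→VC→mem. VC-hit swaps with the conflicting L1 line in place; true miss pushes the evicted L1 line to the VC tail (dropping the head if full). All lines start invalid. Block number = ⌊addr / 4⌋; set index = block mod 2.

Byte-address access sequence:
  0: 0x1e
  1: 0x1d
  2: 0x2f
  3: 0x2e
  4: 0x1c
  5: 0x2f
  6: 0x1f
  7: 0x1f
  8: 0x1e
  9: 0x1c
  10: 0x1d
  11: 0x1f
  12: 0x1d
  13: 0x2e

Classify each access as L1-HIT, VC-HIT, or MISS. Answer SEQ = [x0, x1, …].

SEQ = [MISS, L1-HIT, MISS, L1-HIT, VC-HIT, VC-HIT, VC-HIT, L1-HIT, L1-HIT, L1-HIT, L1-HIT, L1-HIT, L1-HIT, VC-HIT]

  [0] addr=0x1e blk=7 s=1: MISS | VC []
  [1] addr=0x1d blk=7 s=1: L1-HIT | VC []
  [2] addr=0x2f blk=11 s=1: MISS | VC [7]
  [3] addr=0x2e blk=11 s=1: L1-HIT | VC [7]
  [4] addr=0x1c blk=7 s=1: VC-HIT | VC [11]
  [5] addr=0x2f blk=11 s=1: VC-HIT | VC [7]
  [6] addr=0x1f blk=7 s=1: VC-HIT | VC [11]
  [7] addr=0x1f blk=7 s=1: L1-HIT | VC [11]
  [8] addr=0x1e blk=7 s=1: L1-HIT | VC [11]
  [9] addr=0x1c blk=7 s=1: L1-HIT | VC [11]
  [10] addr=0x1d blk=7 s=1: L1-HIT | VC [11]
  [11] addr=0x1f blk=7 s=1: L1-HIT | VC [11]
  [12] addr=0x1d blk=7 s=1: L1-HIT | VC [11]
  [13] addr=0x2e blk=11 s=1: VC-HIT | VC [7]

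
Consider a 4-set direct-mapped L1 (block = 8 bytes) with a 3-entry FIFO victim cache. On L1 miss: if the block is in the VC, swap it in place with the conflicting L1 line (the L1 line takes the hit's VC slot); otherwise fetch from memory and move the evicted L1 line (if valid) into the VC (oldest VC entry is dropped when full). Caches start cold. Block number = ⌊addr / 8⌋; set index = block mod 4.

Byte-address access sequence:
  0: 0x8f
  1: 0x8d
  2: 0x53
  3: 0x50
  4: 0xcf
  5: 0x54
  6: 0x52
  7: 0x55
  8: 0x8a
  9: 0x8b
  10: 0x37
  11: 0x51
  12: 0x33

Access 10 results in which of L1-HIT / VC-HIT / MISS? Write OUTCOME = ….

OUTCOME = MISS

0: 0x8f (blk 17, set 1) → MISS  vc=[]
1: 0x8d (blk 17, set 1) → L1-HIT  vc=[]
2: 0x53 (blk 10, set 2) → MISS  vc=[]
3: 0x50 (blk 10, set 2) → L1-HIT  vc=[]
4: 0xcf (blk 25, set 1) → MISS  vc=[17]
5: 0x54 (blk 10, set 2) → L1-HIT  vc=[17]
6: 0x52 (blk 10, set 2) → L1-HIT  vc=[17]
7: 0x55 (blk 10, set 2) → L1-HIT  vc=[17]
8: 0x8a (blk 17, set 1) → VC-HIT  vc=[25]
9: 0x8b (blk 17, set 1) → L1-HIT  vc=[25]
10: 0x37 (blk 6, set 2) → MISS  vc=[25, 10]
11: 0x51 (blk 10, set 2) → VC-HIT  vc=[25, 6]
12: 0x33 (blk 6, set 2) → VC-HIT  vc=[25, 10]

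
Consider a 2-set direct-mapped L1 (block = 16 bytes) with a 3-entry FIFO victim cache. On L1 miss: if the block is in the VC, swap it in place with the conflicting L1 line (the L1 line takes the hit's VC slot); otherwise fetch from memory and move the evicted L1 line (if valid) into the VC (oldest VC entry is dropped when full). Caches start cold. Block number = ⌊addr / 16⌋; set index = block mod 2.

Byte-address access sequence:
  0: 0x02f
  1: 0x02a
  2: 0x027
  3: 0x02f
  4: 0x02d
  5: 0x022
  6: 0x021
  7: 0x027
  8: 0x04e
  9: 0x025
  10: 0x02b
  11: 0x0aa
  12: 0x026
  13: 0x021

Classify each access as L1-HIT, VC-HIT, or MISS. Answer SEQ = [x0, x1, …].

0: 0x2f (blk 2, set 0) → MISS  vc=[]
1: 0x2a (blk 2, set 0) → L1-HIT  vc=[]
2: 0x27 (blk 2, set 0) → L1-HIT  vc=[]
3: 0x2f (blk 2, set 0) → L1-HIT  vc=[]
4: 0x2d (blk 2, set 0) → L1-HIT  vc=[]
5: 0x22 (blk 2, set 0) → L1-HIT  vc=[]
6: 0x21 (blk 2, set 0) → L1-HIT  vc=[]
7: 0x27 (blk 2, set 0) → L1-HIT  vc=[]
8: 0x4e (blk 4, set 0) → MISS  vc=[2]
9: 0x25 (blk 2, set 0) → VC-HIT  vc=[4]
10: 0x2b (blk 2, set 0) → L1-HIT  vc=[4]
11: 0xaa (blk 10, set 0) → MISS  vc=[4, 2]
12: 0x26 (blk 2, set 0) → VC-HIT  vc=[4, 10]
13: 0x21 (blk 2, set 0) → L1-HIT  vc=[4, 10]

SEQ = [MISS, L1-HIT, L1-HIT, L1-HIT, L1-HIT, L1-HIT, L1-HIT, L1-HIT, MISS, VC-HIT, L1-HIT, MISS, VC-HIT, L1-HIT]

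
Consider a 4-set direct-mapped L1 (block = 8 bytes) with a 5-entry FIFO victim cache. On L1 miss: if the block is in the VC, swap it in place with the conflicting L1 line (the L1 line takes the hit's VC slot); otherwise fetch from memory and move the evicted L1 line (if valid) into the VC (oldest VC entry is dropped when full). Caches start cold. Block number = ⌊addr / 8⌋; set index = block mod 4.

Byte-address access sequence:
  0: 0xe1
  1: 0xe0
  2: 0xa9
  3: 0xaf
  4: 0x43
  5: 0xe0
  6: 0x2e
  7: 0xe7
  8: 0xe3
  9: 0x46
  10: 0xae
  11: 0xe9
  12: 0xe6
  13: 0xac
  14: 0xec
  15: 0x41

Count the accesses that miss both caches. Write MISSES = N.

MISSES = 5

#0 0xe1→b28/s0 MISS; vc=[]
#1 0xe0→b28/s0 L1-HIT; vc=[]
#2 0xa9→b21/s1 MISS; vc=[]
#3 0xaf→b21/s1 L1-HIT; vc=[]
#4 0x43→b8/s0 MISS; vc=[28]
#5 0xe0→b28/s0 VC-HIT; vc=[8]
#6 0x2e→b5/s1 MISS; vc=[8,21]
#7 0xe7→b28/s0 L1-HIT; vc=[8,21]
#8 0xe3→b28/s0 L1-HIT; vc=[8,21]
#9 0x46→b8/s0 VC-HIT; vc=[28,21]
#10 0xae→b21/s1 VC-HIT; vc=[28,5]
#11 0xe9→b29/s1 MISS; vc=[28,5,21]
#12 0xe6→b28/s0 VC-HIT; vc=[8,5,21]
#13 0xac→b21/s1 VC-HIT; vc=[8,5,29]
#14 0xec→b29/s1 VC-HIT; vc=[8,5,21]
#15 0x41→b8/s0 VC-HIT; vc=[28,5,21]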